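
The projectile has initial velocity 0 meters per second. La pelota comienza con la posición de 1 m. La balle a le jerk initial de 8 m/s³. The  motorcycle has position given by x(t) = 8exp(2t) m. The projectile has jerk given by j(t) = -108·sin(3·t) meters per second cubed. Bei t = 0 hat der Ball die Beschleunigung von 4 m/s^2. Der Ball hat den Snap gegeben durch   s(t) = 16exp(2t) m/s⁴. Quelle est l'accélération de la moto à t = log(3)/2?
En partant de la position x(t) = 8·exp(2·t), nous prenons 2 dérivées. En dérivant la position, nous obtenons la vitesse: v(t) = 16·exp(2·t). En prenant d/dt de v(t), nous trouvons a(t) = 32·exp(2·t). Nous avons l'accélération a(t) = 32·exp(2·t). En substituant t = log(3)/2: a(log(3)/2) = 96.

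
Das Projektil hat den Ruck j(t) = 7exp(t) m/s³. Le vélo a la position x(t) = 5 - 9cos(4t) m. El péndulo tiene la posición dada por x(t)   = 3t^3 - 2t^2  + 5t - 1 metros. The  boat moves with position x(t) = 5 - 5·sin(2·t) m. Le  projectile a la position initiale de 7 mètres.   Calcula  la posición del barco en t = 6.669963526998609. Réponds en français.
De l'équation de la position x(t) = 5 - 5·sin(2·t), nous substituons t = 6.669963526998609 pour obtenir x = 1.50657981619523.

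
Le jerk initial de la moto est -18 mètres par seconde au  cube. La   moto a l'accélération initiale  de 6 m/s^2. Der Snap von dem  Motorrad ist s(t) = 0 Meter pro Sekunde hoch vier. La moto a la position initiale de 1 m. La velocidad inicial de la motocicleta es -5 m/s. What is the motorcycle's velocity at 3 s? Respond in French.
En partant du snap s(t) = 0, nous prenons 3 intégrales. En intégrant le snap et en utilisant la condition initiale j(0) = -18, nous obtenons j(t) = -18. L'intégrale du jerk est l'accélération. En utilisant a(0) = 6, nous obtenons a(t) = 6 - 18·t. En intégrant l'accélération et en utilisant la condition initiale v(0) = -5, nous obtenons v(t) = -9·t^2 + 6·t - 5. En utilisant v(t) = -9·t^2 + 6·t - 5 et en substituant t = 3, nous trouvons v = -68.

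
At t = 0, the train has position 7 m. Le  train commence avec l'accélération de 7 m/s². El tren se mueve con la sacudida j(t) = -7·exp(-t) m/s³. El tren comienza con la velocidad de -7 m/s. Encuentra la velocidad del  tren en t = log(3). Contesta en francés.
Pour résoudre ceci, nous devons prendre 2 intégrales de notre équation du jerk j(t) = -7·exp(-t). L'intégrale du jerk est l'accélération. En utilisant a(0) = 7, nous obtenons a(t) = 7·exp(-t). En prenant ∫a(t)dt et en appliquant v(0) = -7, nous trouvons v(t) = -7·exp(-t). De l'équation de la vitesse v(t) = -7·exp(-t), nous substituons t = log(3) pour obtenir v = -7/3.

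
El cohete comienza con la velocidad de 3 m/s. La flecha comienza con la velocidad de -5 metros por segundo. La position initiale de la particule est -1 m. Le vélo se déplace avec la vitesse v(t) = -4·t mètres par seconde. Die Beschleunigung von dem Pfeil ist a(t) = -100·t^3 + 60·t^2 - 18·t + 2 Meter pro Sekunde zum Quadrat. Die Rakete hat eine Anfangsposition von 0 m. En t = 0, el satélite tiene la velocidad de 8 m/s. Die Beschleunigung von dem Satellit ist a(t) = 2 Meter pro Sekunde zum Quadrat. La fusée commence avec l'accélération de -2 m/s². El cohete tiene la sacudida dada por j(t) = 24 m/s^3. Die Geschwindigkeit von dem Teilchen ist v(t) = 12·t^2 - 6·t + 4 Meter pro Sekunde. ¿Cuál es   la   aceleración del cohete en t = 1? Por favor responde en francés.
Nous devons trouver la primitive de notre équation du jerk j(t) = 24 1 fois. En prenant ∫j(t)dt et en appliquant a(0) = -2, nous trouvons a(t) = 24·t - 2. Nous avons l'accélération a(t) = 24·t - 2. En substituant t = 1: a(1) = 22.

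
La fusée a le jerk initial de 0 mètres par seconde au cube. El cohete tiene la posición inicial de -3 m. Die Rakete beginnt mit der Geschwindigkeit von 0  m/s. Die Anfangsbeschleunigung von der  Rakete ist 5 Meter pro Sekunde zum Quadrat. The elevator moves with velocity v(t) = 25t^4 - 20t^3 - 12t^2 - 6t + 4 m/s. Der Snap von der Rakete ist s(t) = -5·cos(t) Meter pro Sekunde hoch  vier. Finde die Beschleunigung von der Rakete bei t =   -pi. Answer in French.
Nous devons intégrer notre équation du snap s(t) = -5·cos(t) 2 fois. En intégrant le snap et en utilisant la condition initiale j(0) = 0, nous obtenons j(t) = -5·sin(t). En prenant ∫j(t)dt et en appliquant a(0) = 5, nous trouvons a(t) = 5·cos(t). En utilisant a(t) = 5·cos(t) et en substituant t = -pi, nous trouvons a = -5.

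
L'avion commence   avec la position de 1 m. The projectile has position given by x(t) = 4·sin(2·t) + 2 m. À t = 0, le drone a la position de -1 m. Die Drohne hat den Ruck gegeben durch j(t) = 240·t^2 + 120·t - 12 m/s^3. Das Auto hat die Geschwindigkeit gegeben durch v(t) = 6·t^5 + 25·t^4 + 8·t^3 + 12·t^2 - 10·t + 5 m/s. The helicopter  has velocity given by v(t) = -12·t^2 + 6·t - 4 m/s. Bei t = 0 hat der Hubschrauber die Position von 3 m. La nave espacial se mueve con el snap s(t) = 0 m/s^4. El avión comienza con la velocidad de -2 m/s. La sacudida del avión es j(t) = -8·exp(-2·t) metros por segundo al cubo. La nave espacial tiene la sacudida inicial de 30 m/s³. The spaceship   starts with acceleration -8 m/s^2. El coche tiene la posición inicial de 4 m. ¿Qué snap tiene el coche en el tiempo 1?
Para resolver esto, necesitamos tomar 3 derivadas de nuestra ecuación de la velocidad v(t) = 6·t^5 + 25·t^4 + 8·t^3 + 12·t^2 - 10·t + 5. Derivando la velocidad, obtenemos la aceleración: a(t) = 30·t^4 + 100·t^3 + 24·t^2 + 24·t - 10. Tomando d/dt de a(t), encontramos j(t) = 120·t^3 + 300·t^2 + 48·t + 24. Tomando d/dt de j(t), encontramos s(t) = 360·t^2 + 600·t + 48. Usando s(t) = 360·t^2 + 600·t + 48 y sustituyendo t = 1, encontramos s = 1008.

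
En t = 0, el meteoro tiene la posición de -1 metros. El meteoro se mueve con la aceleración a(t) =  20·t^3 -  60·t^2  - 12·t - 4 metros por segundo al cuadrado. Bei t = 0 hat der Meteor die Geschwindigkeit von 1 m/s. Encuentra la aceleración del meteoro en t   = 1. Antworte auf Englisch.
From the given acceleration equation a(t) = 20·t^3 - 60·t^2 - 12·t - 4, we substitute t = 1 to get a = -56.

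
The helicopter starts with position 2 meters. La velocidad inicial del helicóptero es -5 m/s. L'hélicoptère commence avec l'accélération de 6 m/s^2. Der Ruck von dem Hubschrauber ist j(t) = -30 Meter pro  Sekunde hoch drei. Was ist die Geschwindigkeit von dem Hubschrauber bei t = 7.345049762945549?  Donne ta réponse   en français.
En partant du jerk j(t) = -30, nous prenons 2 primitives. En intégrant le jerk et en utilisant la condition initiale a(0) = 6, nous obtenons a(t) = 6 - 30·t. En prenant ∫a(t)dt et en appliquant v(0) = -5, nous trouvons v(t) = -15·t^2 + 6·t - 5. Nous avons la vitesse v(t) = -15·t^2 + 6·t - 5. En substituant t = 7.345049762945549: v(7.345049762945549) = -770.176041724524.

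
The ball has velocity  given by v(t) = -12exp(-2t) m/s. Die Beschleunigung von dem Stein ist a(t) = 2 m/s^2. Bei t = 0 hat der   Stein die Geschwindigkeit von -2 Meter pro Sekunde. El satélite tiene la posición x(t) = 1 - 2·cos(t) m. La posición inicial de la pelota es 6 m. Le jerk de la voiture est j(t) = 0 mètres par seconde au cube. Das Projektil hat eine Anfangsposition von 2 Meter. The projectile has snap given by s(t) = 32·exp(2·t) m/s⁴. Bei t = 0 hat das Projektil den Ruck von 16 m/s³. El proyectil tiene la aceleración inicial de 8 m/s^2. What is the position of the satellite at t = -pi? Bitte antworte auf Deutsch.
Wir haben die Position x(t) = 1 - 2·cos(t). Durch Einsetzen von t = -pi: x(-pi) = 3.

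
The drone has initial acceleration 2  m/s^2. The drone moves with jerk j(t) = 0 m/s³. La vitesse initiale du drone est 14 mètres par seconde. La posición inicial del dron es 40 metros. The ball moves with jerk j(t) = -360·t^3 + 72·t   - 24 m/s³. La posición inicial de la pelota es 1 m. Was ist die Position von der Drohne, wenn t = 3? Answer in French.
Nous devons trouver l'intégrale de notre équation du jerk j(t) = 0 3 fois. La primitive du jerk, avec a(0) = 2, donne l'accélération: a(t) = 2. En prenant ∫a(t)dt et en appliquant v(0) = 14, nous trouvons v(t) = 2·t + 14. La primitive de la vitesse est la position. En utilisant x(0) = 40, nous obtenons x(t) = t^2 + 14·t + 40. En utilisant x(t) = t^2 + 14·t + 40 et en substituant t = 3, nous trouvons x = 91.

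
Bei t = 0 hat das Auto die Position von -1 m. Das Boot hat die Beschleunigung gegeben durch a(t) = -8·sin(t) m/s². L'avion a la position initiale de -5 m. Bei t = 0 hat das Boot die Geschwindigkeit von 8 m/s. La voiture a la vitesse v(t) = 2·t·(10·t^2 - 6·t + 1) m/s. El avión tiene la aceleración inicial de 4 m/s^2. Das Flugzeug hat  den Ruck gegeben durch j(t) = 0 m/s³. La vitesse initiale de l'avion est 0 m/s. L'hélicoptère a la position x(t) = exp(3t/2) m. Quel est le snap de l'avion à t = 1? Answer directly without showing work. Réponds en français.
À t = 1, s = 0.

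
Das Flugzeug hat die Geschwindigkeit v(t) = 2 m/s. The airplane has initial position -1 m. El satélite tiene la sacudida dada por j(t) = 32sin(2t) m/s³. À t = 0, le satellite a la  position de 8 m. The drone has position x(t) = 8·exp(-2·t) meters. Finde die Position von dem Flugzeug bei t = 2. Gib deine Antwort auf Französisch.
En partant de la vitesse v(t) = 2, nous prenons 1 intégrale. La primitive de la vitesse, avec x(0) = -1, donne la position: x(t) = 2·t - 1. Nous avons la position x(t) = 2·t - 1. En substituant t = 2: x(2) = 3.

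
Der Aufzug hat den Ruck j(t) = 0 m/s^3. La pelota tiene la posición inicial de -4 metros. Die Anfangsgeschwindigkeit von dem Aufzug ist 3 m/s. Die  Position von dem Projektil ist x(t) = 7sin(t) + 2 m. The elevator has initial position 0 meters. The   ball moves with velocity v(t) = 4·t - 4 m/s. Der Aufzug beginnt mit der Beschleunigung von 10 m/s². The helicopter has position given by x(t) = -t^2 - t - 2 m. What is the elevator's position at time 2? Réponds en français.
Pour résoudre ceci, nous devons prendre 3 intégrales de notre équation du jerk j(t) = 0. En prenant ∫j(t)dt et en appliquant a(0) = 10, nous trouvons a(t) = 10. L'intégrale de l'accélération est la vitesse. En utilisant v(0) = 3, nous obtenons v(t) = 10·t + 3. L'intégrale de la vitesse, avec x(0) = 0, donne la position: x(t) = 5·t^2 + 3·t. Nous avons la position x(t) = 5·t^2 + 3·t. En substituant t = 2: x(2) = 26.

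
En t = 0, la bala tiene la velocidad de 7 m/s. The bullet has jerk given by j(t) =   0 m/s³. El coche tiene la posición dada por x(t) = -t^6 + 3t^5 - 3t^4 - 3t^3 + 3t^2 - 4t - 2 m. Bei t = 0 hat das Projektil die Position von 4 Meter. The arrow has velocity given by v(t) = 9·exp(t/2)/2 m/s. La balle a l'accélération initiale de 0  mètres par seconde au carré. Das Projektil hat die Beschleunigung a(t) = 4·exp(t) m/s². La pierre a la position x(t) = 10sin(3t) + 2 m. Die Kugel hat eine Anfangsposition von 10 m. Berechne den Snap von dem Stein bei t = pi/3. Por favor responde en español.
Debemos derivar nuestra ecuación de la posición x(t) = 10·sin(3·t) + 2 4 veces. Tomando d/dt de x(t), encontramos v(t) = 30·cos(3·t). Derivando la velocidad, obtenemos la aceleración: a(t) = -90·sin(3·t). Derivando la aceleración, obtenemos la sacudida: j(t) = -270·cos(3·t). Derivando la sacudida, obtenemos el snap: s(t) = 810·sin(3·t). Usando s(t) = 810·sin(3·t) y sustituyendo t = pi/3, encontramos s = 0.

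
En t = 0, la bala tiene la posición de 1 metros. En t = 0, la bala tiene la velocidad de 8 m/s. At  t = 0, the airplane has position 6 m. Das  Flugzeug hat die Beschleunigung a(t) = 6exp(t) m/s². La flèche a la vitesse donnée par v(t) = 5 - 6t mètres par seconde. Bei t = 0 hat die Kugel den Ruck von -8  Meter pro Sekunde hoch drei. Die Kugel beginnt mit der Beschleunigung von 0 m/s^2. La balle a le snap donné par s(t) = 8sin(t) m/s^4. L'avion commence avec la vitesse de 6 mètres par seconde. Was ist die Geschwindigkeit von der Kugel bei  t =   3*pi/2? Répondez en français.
Nous devons trouver l'intégrale de notre équation du snap s(t) = 8·sin(t) 3 fois. En prenant ∫s(t)dt et en appliquant j(0) = -8, nous trouvons j(t) = -8·cos(t). En prenant ∫j(t)dt et en appliquant a(0) = 0, nous trouvons a(t) = -8·sin(t). La primitive de l'accélération est la vitesse. En utilisant v(0) = 8, nous obtenons v(t) = 8·cos(t). De l'équation de la vitesse v(t) = 8·cos(t), nous substituons t = 3*pi/2 pour obtenir v = 0.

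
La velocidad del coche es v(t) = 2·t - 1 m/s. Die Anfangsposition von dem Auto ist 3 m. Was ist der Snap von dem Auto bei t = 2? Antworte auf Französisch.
Pour résoudre ceci, nous devons prendre 3 dérivées de notre équation de la vitesse v(t) = 2·t - 1. En prenant d/dt de v(t), nous trouvons a(t) = 2. En prenant d/dt de a(t), nous trouvons j(t) = 0. La dérivée du jerk donne le snap: s(t) = 0. En utilisant s(t) = 0 et en substituant t = 2, nous trouvons s = 0.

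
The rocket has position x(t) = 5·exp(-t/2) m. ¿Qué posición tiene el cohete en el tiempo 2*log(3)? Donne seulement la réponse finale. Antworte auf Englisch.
x(2*log(3)) = 5/3.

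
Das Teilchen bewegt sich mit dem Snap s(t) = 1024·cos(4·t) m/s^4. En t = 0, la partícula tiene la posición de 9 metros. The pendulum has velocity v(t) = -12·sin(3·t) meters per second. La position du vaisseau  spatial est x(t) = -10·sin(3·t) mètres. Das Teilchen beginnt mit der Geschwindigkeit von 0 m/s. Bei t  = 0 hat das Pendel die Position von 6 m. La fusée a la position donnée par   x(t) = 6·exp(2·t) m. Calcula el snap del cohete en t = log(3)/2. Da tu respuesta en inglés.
We must differentiate our position equation x(t) = 6·exp(2·t) 4 times. Differentiating position, we get velocity: v(t) = 12·exp(2·t). Taking d/dt of v(t), we find a(t) = 24·exp(2·t). Taking d/dt of a(t), we find j(t) = 48·exp(2·t). The derivative of jerk gives snap: s(t) = 96·exp(2·t). We have snap s(t) = 96·exp(2·t). Substituting t = log(3)/2: s(log(3)/2) = 288.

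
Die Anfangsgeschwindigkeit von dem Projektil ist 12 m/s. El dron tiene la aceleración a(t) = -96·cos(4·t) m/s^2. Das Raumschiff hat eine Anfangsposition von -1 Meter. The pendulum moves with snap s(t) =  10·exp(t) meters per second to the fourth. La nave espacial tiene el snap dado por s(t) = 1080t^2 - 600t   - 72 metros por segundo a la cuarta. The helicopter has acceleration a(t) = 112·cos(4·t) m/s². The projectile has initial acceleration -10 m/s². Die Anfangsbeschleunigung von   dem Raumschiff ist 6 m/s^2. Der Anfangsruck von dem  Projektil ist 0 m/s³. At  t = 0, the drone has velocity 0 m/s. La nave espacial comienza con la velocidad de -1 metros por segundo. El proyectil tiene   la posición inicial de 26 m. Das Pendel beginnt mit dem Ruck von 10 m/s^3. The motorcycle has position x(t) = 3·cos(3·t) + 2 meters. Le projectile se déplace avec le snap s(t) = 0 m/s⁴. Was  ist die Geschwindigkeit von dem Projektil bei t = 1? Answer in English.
We need to integrate our snap equation s(t) = 0 3 times. The integral of snap, with j(0) = 0, gives jerk: j(t) = 0. Finding the integral of j(t) and using a(0) = -10: a(t) = -10. The antiderivative of acceleration is velocity. Using v(0) = 12, we get v(t) = 12 - 10·t. From the given velocity equation v(t) = 12 - 10·t, we substitute t = 1 to get v = 2.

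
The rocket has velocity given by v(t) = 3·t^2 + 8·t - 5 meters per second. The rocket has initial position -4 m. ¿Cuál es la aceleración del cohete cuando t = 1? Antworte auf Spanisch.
Para resolver esto, necesitamos tomar 1 derivada de nuestra ecuación de la velocidad v(t) = 3·t^2 + 8·t - 5. Derivando la velocidad, obtenemos la aceleración: a(t) = 6·t + 8. Usando a(t) = 6·t + 8 y sustituyendo t = 1, encontramos a = 14.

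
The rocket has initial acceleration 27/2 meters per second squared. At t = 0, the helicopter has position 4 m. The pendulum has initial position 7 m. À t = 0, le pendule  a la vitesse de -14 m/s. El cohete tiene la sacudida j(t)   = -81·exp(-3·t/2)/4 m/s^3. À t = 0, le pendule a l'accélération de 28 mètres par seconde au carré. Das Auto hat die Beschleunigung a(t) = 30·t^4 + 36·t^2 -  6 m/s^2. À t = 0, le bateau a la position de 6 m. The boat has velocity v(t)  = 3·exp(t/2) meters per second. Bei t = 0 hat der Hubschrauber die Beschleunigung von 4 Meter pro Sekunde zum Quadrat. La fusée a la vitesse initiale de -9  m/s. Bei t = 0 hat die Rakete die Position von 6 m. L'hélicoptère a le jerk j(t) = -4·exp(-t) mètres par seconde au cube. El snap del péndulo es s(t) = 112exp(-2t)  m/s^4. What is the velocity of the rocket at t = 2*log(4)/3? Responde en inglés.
We need to integrate our jerk equation j(t) = -81·exp(-3·t/2)/4 2 times. The integral of jerk is acceleration. Using a(0) = 27/2, we get a(t) = 27·exp(-3·t/2)/2. Taking ∫a(t)dt and applying v(0) = -9, we find v(t) = -9·exp(-3·t/2). From the given velocity equation v(t) = -9·exp(-3·t/2), we substitute t = 2*log(4)/3 to get v = -9/4.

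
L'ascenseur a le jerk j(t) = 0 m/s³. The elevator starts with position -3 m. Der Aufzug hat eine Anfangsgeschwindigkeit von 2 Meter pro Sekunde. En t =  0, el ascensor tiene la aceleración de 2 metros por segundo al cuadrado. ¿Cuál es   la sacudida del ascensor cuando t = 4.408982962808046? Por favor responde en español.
Tenemos la sacudida j(t) = 0. Sustituyendo t = 4.408982962808046: j(4.408982962808046) = 0.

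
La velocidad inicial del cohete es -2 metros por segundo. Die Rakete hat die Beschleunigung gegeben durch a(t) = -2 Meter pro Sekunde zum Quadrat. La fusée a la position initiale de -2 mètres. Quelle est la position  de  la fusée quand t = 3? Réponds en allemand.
Ausgehend von der Beschleunigung a(t) = -2, nehmen wir 2 Integrale. Durch Integration von der Beschleunigung und Verwendung der Anfangsbedingung v(0) = -2, erhalten wir v(t) = -2·t - 2. Die Stammfunktion von der Geschwindigkeit ist die Position. Mit x(0) = -2 erhalten wir x(t) = -t^2 - 2·t - 2. Aus der Gleichung für die Position x(t) = -t^2 - 2·t - 2, setzen wir t = 3 ein und erhalten x = -17.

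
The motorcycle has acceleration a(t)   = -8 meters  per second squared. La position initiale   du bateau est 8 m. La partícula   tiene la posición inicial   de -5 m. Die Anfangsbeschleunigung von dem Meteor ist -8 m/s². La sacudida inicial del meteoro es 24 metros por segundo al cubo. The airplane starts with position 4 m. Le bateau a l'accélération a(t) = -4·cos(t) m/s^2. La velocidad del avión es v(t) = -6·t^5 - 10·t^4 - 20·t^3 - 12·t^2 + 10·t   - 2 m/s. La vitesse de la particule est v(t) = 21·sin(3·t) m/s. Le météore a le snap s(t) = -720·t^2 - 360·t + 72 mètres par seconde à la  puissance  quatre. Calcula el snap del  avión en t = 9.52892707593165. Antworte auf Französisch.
Pour résoudre ceci, nous devons prendre 3 dérivées de notre équation de la vitesse v(t) = -6·t^5 - 10·t^4 - 20·t^3 - 12·t^2 + 10·t - 2. En dérivant la vitesse, nous obtenons l'accélération: a(t) = -30·t^4 - 40·t^3 - 60·t^2 - 24·t + 10. La dérivée de l'accélération donne le jerk: j(t) = -120·t^3 - 120·t^2 - 120·t - 24. En dérivant le jerk, nous obtenons le snap: s(t) = -360·t^2 - 240·t - 120. Nous avons le snap s(t) = -360·t^2 - 240·t - 120. En substituant t = 9.52892707593165: s(9.52892707593165) = -35095.1049368560.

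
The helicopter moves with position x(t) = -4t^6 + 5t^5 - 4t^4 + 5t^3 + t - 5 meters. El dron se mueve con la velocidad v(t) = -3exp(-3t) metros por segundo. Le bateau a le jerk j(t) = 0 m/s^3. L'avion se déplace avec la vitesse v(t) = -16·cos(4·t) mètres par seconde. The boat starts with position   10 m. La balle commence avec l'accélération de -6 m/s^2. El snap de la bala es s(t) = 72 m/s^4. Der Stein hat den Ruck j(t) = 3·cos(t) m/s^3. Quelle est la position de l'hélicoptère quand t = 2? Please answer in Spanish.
Tenemos la posición x(t) = -4·t^6 + 5·t^5 - 4·t^4 + 5·t^3 + t - 5. Sustituyendo t = 2: x(2) = -123.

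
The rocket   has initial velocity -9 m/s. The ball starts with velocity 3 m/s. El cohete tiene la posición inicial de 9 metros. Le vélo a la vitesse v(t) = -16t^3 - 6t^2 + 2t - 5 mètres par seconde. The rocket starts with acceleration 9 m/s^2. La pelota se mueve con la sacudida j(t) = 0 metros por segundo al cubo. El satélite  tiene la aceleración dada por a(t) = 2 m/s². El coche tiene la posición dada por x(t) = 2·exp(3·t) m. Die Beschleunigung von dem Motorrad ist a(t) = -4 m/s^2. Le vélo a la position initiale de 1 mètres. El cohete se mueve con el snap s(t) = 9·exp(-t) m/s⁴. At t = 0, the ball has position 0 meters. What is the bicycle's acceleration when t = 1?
We must differentiate our velocity equation v(t) = -16·t^3 - 6·t^2 + 2·t - 5 1 time. Differentiating velocity, we get acceleration: a(t) = -48·t^2 - 12·t + 2. From the given acceleration equation a(t) = -48·t^2 - 12·t + 2, we substitute t = 1 to get a = -58.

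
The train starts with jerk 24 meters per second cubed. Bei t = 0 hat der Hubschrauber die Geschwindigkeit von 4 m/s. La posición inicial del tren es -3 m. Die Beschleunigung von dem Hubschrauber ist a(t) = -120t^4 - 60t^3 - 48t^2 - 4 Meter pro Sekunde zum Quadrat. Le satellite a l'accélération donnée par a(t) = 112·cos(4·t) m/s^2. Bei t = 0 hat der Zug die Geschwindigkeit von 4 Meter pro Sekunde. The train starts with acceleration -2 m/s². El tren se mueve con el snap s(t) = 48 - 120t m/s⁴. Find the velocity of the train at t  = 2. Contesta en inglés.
We need to integrate our snap equation s(t) = 48 - 120·t 3 times. Taking ∫s(t)dt and applying j(0) = 24, we find j(t) = -60·t^2 + 48·t + 24. Integrating jerk and using the initial condition a(0) = -2, we get a(t) = -20·t^3 + 24·t^2 + 24·t - 2. The integral of acceleration is velocity. Using v(0) = 4, we get v(t) = -5·t^4 + 8·t^3 + 12·t^2 - 2·t + 4. From the given velocity equation v(t) = -5·t^4 + 8·t^3 + 12·t^2 - 2·t + 4, we substitute t = 2 to get v = 32.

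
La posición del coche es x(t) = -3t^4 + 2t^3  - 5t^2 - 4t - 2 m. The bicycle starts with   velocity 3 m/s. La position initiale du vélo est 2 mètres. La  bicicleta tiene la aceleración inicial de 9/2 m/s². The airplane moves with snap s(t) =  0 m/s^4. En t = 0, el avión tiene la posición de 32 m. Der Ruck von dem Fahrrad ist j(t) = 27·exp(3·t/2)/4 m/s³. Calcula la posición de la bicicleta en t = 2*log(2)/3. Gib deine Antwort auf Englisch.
Starting from jerk j(t) = 27·exp(3·t/2)/4, we take 3 antiderivatives. Finding the antiderivative of j(t) and using a(0) = 9/2: a(t) = 9·exp(3·t/2)/2. The integral of acceleration, with v(0) = 3, gives velocity: v(t) = 3·exp(3·t/2). Integrating velocity and using the initial condition x(0) = 2, we get x(t) = 2·exp(3·t/2). Using x(t) = 2·exp(3·t/2) and substituting t = 2*log(2)/3, we find x = 4.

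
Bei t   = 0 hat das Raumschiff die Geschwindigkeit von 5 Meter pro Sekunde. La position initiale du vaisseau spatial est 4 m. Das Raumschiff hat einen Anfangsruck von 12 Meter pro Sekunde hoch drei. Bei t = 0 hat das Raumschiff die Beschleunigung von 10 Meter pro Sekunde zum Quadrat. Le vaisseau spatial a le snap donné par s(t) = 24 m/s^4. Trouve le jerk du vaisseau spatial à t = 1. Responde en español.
Para resolver esto, necesitamos tomar 1 integral de nuestra ecuación del snap s(t) = 24. Integrando el snap y usando la condición inicial j(0) = 12, obtenemos j(t) = 24·t + 12. Usando j(t) = 24·t + 12 y sustituyendo t = 1, encontramos j = 36.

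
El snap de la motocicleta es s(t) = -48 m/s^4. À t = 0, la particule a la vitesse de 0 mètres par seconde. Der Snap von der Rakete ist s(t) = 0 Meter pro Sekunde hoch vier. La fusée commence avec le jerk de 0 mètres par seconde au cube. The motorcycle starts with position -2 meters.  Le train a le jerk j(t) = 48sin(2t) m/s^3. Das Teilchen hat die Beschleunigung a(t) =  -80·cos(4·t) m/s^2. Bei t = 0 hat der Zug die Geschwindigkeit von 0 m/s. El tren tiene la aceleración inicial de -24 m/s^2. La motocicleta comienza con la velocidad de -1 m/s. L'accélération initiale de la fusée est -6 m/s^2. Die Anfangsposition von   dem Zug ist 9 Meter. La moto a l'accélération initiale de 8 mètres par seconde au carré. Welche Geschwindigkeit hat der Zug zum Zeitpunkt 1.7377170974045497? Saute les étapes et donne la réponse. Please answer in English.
v(1.7377170974045497) = 3.93209866913227.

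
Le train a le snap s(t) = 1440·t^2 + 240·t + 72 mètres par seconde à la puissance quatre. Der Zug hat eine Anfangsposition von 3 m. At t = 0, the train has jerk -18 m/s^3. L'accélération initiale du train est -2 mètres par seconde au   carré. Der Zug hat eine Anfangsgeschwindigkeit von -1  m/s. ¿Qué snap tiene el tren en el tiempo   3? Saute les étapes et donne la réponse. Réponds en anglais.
s(3) = 13752.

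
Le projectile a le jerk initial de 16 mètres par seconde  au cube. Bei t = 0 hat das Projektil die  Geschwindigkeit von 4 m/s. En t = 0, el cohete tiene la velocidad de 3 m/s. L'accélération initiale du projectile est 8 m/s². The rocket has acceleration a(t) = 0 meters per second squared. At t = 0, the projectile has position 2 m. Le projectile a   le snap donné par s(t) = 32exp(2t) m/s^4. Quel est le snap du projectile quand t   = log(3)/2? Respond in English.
We have snap s(t) = 32·exp(2·t). Substituting t = log(3)/2: s(log(3)/2) = 96.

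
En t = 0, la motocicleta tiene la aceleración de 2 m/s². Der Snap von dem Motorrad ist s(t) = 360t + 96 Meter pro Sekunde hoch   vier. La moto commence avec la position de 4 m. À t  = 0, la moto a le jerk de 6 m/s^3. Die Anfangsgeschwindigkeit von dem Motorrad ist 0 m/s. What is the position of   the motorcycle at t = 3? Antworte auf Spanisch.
Necesitamos integrar nuestra ecuación del snap s(t) = 360·t + 96 4 veces. Tomando ∫s(t)dt y aplicando j(0) = 6, encontramos j(t) = 180·t^2 + 96·t + 6. Tomando ∫j(t)dt y aplicando a(0) = 2, encontramos a(t) = 60·t^3 + 48·t^2 + 6·t + 2. La integral de la aceleración, con v(0) = 0, da la velocidad: v(t) = t·(15·t^3 + 16·t^2 + 3·t + 2). La integral de la velocidad, con x(0) = 4, da la posición: x(t) = 3·t^5 + 4·t^4 + t^3 + t^2 + 4. De la ecuación de la posición x(t) = 3·t^5 + 4·t^4 + t^3 + t^2 + 4, sustituimos t = 3 para obtener x = 1093.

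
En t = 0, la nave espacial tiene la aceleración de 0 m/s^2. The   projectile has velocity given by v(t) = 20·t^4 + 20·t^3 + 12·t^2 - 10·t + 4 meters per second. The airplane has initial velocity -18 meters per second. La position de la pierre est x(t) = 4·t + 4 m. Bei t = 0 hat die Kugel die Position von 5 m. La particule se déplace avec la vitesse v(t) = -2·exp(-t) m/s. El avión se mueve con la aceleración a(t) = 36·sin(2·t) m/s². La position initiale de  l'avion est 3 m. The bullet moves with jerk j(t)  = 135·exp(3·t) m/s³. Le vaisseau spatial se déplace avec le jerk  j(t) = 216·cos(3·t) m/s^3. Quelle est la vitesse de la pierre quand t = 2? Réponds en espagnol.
Partiendo de la posición x(t) = 4·t + 4, tomamos 1 derivada. Derivando la posición, obtenemos la velocidad: v(t) = 4. De la ecuación de la velocidad v(t) = 4, sustituimos t = 2 para obtener v = 4.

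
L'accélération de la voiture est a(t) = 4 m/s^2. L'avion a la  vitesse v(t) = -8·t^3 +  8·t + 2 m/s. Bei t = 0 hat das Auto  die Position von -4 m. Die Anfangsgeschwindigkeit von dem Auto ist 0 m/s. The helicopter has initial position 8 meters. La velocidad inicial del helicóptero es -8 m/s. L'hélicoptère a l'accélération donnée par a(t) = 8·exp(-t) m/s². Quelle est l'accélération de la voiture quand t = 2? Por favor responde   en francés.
En utilisant a(t) = 4 et en substituant t = 2, nous trouvons a = 4.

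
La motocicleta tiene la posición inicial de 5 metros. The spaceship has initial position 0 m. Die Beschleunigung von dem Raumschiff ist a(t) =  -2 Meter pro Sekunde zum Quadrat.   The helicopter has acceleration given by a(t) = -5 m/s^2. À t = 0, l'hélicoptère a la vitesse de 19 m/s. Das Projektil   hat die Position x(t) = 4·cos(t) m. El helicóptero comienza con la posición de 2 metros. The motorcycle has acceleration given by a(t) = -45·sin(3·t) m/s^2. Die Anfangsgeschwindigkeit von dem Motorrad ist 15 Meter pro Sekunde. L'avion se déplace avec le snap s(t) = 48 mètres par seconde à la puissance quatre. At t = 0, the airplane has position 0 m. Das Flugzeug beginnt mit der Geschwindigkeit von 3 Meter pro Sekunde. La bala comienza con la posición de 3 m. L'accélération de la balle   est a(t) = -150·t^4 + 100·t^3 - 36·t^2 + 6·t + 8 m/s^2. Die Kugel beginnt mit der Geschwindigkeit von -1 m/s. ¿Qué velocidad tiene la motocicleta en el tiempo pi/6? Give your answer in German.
Ausgehend von der Beschleunigung a(t) = -45·sin(3·t), nehmen wir 1 Stammfunktion. Durch Integration von der Beschleunigung und Verwendung der Anfangsbedingung v(0) = 15, erhalten wir v(t) = 15·cos(3·t). Aus der Gleichung für die Geschwindigkeit v(t) = 15·cos(3·t), setzen wir t = pi/6 ein und erhalten v = 0.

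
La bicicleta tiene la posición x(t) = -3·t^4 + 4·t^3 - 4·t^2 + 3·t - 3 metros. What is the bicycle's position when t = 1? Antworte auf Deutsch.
Aus der Gleichung für die Position x(t) = -3·t^4 + 4·t^3 - 4·t^2 + 3·t - 3, setzen wir t = 1 ein und erhalten x = -3.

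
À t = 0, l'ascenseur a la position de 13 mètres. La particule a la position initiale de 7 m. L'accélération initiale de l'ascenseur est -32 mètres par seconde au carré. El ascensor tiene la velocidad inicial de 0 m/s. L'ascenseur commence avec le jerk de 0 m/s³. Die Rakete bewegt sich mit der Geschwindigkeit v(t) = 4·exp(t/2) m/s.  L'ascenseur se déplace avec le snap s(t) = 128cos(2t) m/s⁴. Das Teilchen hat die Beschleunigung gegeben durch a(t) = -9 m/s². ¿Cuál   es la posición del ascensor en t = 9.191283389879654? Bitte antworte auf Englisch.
To solve this, we need to take 4 integrals of our snap equation s(t) = 128·cos(2·t). The antiderivative of snap, with j(0) = 0, gives jerk: j(t) = 64·sin(2·t). Finding the integral of j(t) and using a(0) = -32: a(t) = -32·cos(2·t). The antiderivative of acceleration is velocity. Using v(0) = 0, we get v(t) = -16·sin(2·t). The integral of velocity is position. Using x(0) = 13, we get x(t) = 8·cos(2·t) + 5. Using x(t) = 8·cos(2·t) + 5 and substituting t = 9.191283389879654, we find x = 12.1434225710488.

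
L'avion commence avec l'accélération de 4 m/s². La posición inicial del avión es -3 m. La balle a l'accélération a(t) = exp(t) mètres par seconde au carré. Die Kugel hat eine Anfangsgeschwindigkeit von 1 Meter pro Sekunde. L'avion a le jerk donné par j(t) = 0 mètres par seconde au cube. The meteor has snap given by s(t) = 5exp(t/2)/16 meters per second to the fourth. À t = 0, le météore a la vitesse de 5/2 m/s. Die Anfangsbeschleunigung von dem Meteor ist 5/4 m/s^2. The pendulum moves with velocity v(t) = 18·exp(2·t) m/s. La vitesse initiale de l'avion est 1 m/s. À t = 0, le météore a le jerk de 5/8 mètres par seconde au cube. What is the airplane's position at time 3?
We need to integrate our jerk equation j(t) = 0 3 times. Integrating jerk and using the initial condition a(0) = 4, we get a(t) = 4. The antiderivative of acceleration, with v(0) = 1, gives velocity: v(t) = 4·t + 1. Taking ∫v(t)dt and applying x(0) = -3, we find x(t) = 2·t^2 + t - 3. We have position x(t) = 2·t^2 + t - 3. Substituting t = 3: x(3) = 18.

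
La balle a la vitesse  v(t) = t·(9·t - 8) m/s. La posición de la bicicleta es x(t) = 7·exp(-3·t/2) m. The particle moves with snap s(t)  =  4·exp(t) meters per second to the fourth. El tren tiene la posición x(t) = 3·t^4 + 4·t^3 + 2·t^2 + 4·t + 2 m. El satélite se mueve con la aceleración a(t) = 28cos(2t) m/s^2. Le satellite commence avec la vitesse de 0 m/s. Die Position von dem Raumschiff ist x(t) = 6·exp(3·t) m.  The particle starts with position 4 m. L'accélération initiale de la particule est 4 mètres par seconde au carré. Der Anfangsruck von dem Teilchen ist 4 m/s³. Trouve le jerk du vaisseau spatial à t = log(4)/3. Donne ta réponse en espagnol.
Debemos derivar nuestra ecuación de la posición x(t) = 6·exp(3·t) 3 veces. Derivando la posición, obtenemos la velocidad: v(t) = 18·exp(3·t). La derivada de la velocidad da la aceleración: a(t) = 54·exp(3·t). La derivada de la aceleración da la sacudida: j(t) = 162·exp(3·t). De la ecuación de la sacudida j(t) = 162·exp(3·t), sustituimos t = log(4)/3 para obtener j = 648.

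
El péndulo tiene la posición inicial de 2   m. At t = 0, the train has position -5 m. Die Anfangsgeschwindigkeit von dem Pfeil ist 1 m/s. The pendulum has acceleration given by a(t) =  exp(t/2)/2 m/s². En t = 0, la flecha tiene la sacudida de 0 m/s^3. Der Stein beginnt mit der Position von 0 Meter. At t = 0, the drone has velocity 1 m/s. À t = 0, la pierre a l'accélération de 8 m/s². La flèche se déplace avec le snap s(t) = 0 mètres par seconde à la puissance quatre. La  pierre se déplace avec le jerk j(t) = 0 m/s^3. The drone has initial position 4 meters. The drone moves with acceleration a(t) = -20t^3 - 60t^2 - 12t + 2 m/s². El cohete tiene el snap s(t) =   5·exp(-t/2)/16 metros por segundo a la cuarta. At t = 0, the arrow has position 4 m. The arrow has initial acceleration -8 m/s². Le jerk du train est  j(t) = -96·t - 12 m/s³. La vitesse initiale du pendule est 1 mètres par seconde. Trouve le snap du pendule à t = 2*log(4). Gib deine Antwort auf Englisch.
Starting from acceleration a(t) = exp(t/2)/2, we take 2 derivatives. The derivative of acceleration gives jerk: j(t) = exp(t/2)/4. Taking d/dt of j(t), we find s(t) = exp(t/2)/8. We have snap s(t) = exp(t/2)/8. Substituting t = 2*log(4): s(2*log(4)) = 1/2.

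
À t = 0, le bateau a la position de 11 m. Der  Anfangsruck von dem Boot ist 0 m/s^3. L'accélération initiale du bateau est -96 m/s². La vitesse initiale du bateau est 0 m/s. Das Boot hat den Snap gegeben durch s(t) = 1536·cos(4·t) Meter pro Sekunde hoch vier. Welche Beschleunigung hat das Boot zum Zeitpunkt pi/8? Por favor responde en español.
Necesitamos integrar nuestra ecuación del snap s(t) = 1536·cos(4·t) 2 veces. La integral del snap, con j(0) = 0, da la sacudida: j(t) = 384·sin(4·t). La antiderivada de la sacudida es la aceleración. Usando a(0) = -96, obtenemos a(t) = -96·cos(4·t). De la ecuación de la aceleración a(t) = -96·cos(4·t), sustituimos t = pi/8 para obtener a = 0.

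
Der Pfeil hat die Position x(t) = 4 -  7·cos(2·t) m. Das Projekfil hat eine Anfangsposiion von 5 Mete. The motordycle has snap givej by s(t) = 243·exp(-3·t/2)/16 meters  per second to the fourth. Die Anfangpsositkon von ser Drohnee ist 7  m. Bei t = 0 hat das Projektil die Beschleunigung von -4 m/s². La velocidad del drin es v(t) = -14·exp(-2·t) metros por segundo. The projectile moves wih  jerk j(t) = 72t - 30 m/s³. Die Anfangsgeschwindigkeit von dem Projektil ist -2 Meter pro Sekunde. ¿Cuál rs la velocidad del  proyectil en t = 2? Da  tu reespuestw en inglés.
We must find the antiderivative of our jerk equation j(t) = 72·t - 30 2 times. The antiderivative of jerk is acceleration. Using a(0) = -4, we get a(t) = 36·t^2 - 30·t - 4. The antiderivative of acceleration is velocity. Using v(0) = -2, we get v(t) = 12·t^3 - 15·t^2 - 4·t - 2. We have velocity v(t) = 12·t^3 - 15·t^2 - 4·t - 2. Substituting t = 2: v(2) = 26.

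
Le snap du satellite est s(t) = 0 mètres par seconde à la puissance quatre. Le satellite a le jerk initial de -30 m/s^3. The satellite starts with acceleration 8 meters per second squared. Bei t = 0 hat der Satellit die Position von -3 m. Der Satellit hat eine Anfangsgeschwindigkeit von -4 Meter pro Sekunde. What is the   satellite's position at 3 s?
We must find the antiderivative of our snap equation s(t) = 0 4 times. The integral of snap is jerk. Using j(0) = -30, we get j(t) = -30. Finding the antiderivative of j(t) and using a(0) = 8: a(t) = 8 - 30·t. Finding the antiderivative of a(t) and using v(0) = -4: v(t) = -15·t^2 + 8·t - 4. The integral of velocity is position. Using x(0) = -3, we get x(t) = -5·t^3 + 4·t^2 - 4·t - 3. Using x(t) = -5·t^3 + 4·t^2 - 4·t - 3 and substituting t = 3, we find x = -114.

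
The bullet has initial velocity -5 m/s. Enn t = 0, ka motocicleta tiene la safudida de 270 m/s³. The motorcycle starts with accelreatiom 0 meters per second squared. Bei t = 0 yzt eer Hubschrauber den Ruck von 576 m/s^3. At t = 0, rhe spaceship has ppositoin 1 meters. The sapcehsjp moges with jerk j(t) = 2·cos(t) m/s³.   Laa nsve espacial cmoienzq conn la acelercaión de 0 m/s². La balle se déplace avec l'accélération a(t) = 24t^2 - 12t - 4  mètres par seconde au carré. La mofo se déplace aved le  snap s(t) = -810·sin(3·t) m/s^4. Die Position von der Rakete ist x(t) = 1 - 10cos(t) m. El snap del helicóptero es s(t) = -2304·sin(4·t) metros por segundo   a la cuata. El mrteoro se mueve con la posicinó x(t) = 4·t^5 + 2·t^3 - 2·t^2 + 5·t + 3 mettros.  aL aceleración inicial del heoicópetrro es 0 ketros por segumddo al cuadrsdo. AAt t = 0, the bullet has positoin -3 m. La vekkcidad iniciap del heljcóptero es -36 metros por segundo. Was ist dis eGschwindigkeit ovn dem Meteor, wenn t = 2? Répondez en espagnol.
Partiendo de la posición x(t) = 4·t^5 + 2·t^3 - 2·t^2 + 5·t + 3, tomamos 1 derivada. La derivada de la posición da la velocidad: v(t) = 20·t^4 + 6·t^2 - 4·t + 5. Usando v(t) = 20·t^4 + 6·t^2 - 4·t + 5 y sustituyendo t = 2, encontramos v = 341.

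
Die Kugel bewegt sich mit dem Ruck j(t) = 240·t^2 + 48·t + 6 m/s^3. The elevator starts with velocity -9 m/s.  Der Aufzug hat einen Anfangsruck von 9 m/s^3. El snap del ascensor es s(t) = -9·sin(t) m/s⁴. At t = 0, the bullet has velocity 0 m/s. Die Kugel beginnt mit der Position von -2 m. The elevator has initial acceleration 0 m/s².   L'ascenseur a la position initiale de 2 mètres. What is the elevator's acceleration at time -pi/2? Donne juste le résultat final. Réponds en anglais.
a(-pi/2) = -9.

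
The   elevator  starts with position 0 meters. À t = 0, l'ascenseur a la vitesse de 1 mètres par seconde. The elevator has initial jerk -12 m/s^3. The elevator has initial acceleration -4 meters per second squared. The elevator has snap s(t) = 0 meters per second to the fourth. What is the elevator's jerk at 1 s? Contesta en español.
Necesitamos integrar nuestra ecuación del snap s(t) = 0 1 vez. La integral del snap, con j(0) = -12, da la sacudida: j(t) = -12. Tenemos la sacudida j(t) = -12. Sustituyendo t = 1: j(1) = -12.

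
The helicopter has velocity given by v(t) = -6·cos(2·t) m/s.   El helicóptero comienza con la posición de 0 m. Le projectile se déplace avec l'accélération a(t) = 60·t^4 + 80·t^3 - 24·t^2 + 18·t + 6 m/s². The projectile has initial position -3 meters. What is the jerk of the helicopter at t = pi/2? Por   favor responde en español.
Debemos derivar nuestra ecuación de la velocidad v(t) = -6·cos(2·t) 2 veces. Tomando d/dt de v(t), encontramos a(t) = 12·sin(2·t). La derivada de la aceleración da la sacudida: j(t) = 24·cos(2·t). Usando j(t) = 24·cos(2·t) y sustituyendo t = pi/2, encontramos j = -24.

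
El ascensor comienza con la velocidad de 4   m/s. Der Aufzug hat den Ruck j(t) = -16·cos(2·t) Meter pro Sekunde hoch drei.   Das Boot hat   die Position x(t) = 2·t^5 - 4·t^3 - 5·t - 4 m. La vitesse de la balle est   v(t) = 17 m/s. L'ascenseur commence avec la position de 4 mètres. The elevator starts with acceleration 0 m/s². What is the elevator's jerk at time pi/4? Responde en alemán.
Mit j(t) = -16·cos(2·t) und Einsetzen von t = pi/4, finden wir j = 0.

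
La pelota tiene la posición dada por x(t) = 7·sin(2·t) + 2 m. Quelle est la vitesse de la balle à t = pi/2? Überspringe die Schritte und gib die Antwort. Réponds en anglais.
The answer is -14.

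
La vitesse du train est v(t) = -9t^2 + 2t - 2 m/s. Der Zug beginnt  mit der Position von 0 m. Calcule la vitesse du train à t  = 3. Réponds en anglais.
We have velocity v(t) = -9·t^2 + 2·t - 2. Substituting t = 3: v(3) = -77.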